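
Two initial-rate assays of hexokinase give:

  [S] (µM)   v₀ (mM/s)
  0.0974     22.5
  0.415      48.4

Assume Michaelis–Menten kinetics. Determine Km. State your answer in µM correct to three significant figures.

0.226 µM

In reciprocal form, 1/v = (Km/Vmax)·(1/[S]) + 1/Vmax. The two points give (1/[S], 1/v) = (10.27, 0.04444) and (2.410, 0.02066).
Slope = (0.04444 − 0.02066)/(10.27 − 2.410) = 0.003027; intercept = 0.04444 − 0.003027×10.27 = 0.01337.
Vmax = 1/intercept = 74.8 mM/s; Km = slope × Vmax = 0.003027 × 74.8 = 0.226 µM.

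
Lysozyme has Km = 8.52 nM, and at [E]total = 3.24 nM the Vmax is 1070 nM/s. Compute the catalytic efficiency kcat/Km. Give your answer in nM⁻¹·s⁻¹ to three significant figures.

38.8 nM⁻¹·s⁻¹

kcat = Vmax/[E]total = 1070/3.24 = 330 s⁻¹.
kcat/Km = 330/8.52 = 38.8 nM⁻¹·s⁻¹.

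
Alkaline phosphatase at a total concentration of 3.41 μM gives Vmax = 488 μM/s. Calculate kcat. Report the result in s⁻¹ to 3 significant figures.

kcat = Vmax/[E]total = 488 μM/s / 3.41 μM = 143 s⁻¹.

143 s⁻¹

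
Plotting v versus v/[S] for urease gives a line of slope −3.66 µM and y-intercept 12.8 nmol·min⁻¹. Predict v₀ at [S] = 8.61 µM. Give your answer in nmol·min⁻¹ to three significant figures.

In the Eadie–Hofstee form v = Vmax − Km·(v/[S]), the slope is −Km and the intercept is Vmax, so Km = 3.66 µM and Vmax = 12.8 nmol·min⁻¹.
v = 12.8 × 8.61/(3.66 + 8.61) = 8.98 nmol·min⁻¹.

8.98 nmol·min⁻¹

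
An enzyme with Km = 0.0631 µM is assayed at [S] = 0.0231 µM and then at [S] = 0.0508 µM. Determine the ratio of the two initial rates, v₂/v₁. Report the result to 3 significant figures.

The fractional saturations are [S]/(Km+[S]) = 0.0231/0.08620 = 0.2680 and 0.0508/0.1139 = 0.4460.
v₂/v₁ is just their ratio: 0.4460/0.2680 = 1.66.

1.66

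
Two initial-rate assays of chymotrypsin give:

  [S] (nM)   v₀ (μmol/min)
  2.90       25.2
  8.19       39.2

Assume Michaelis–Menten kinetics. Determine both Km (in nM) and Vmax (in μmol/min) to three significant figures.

From v = Vmax[S]/(Km+[S]), each point gives Vmax = v(Km+[S])/[S].
Equating: 25.2(Km+2.90)/2.90 = 39.2(Km+8.19)/8.19.
8.690·Km + 25.2 = 4.786·Km + 39.2, so (8.690 − 4.786)·Km = 39.2 − 25.2.
Km = 14.00/3.903 = 3.59 nM; then Vmax = 25.2(3.59+2.90)/2.90 = 56.4 μmol/min.

Km = 3.59 nM; Vmax = 56.4 μmol/min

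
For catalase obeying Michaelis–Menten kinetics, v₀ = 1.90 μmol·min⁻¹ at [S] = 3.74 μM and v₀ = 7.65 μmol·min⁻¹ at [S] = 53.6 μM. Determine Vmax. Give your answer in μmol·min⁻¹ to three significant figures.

In reciprocal form, 1/v = (Km/Vmax)·(1/[S]) + 1/Vmax. The two points give (1/[S], 1/v) = (0.2674, 0.5263) and (0.01866, 0.1307).
Slope = (0.5263 − 0.1307)/(0.2674 − 0.01866) = 1.591; intercept = 0.5263 − 1.591×0.2674 = 0.1010.
Vmax = 1/intercept = 9.90 μmol·min⁻¹; Km = slope × Vmax = 1.591 × 9.90 = 15.7 μM.

9.90 μmol·min⁻¹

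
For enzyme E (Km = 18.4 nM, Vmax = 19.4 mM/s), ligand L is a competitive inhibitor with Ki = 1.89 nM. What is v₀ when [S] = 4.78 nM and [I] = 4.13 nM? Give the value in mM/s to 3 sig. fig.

With α = 1 + [I]/Ki = 1 + 4.13/1.89 = 3.185, the competitive rate law is v = Vmax[S] / (αKm + [S]).
v = 19.4×4.78 / (3.185×18.4 + 4.78) = 92.73/63.39 = 1.46 mM/s.

1.46 mM/s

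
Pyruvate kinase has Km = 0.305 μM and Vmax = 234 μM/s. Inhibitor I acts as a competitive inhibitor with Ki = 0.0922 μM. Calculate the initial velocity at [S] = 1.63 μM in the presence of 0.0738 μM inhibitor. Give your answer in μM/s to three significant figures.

With α = 1 + [I]/Ki = 1 + 0.0738/0.0922 = 1.800, the competitive rate law is v = Vmax[S] / (αKm + [S]).
v = 234×1.63 / (1.800×0.305 + 1.63) = 381.4/2.179 = 175 μM/s.

175 μM/s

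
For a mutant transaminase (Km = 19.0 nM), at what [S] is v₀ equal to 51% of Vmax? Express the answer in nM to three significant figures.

19.8 nM

v/Vmax = [S]/(Km+[S]) = 0.51, so [S] = Km·0.51/(1 − 0.51) = 19.0 × 1.041.
[S] = 19.8 nM.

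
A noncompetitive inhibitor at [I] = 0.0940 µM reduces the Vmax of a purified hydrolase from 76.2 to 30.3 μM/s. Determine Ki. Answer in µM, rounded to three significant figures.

0.0621 µM

Noncompetitive: Vmax,app = Vmax/α with α = 1 + [I]/Ki.
α = Vmax/Vmax,app = 76.2/30.3 = 2.515.
Since α = 1 + [I]/Ki, [I]/Ki = 2.515 − 1 = 1.515 and Ki = 0.0940/1.515 = 0.0621 µM.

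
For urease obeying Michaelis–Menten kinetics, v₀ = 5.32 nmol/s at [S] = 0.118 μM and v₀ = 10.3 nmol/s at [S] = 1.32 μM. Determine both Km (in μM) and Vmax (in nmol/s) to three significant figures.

From v = Vmax[S]/(Km+[S]), each point gives Vmax = v(Km+[S])/[S].
Equating: 5.32(Km+0.118)/0.118 = 10.3(Km+1.32)/1.32.
45.08·Km + 5.32 = 7.803·Km + 10.3, so (45.08 − 7.803)·Km = 10.3 − 5.32.
Km = 4.980/37.28 = 0.134 μM; then Vmax = 5.32(0.134+0.118)/0.118 = 11.3 nmol/s.

Km = 0.134 μM; Vmax = 11.3 nmol/s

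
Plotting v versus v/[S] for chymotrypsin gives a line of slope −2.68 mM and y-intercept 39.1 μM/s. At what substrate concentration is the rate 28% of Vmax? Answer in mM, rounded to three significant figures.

The Eadie–Hofstee slope gives Km = 2.68 mM (slope = −Km).
v/Vmax = [S]/(Km+[S]) = 0.28 ⇒ [S] = Km·0.28/(1−0.28) = 2.68 × 0.3889 = 1.04 mM.

1.04 mM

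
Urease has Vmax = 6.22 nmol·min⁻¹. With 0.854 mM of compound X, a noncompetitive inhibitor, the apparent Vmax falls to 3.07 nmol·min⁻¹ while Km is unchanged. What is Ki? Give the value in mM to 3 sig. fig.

Noncompetitive: Vmax,app = Vmax/α with α = 1 + [I]/Ki.
α = Vmax/Vmax,app = 6.22/3.07 = 2.026.
Since α = 1 + [I]/Ki, [I]/Ki = 2.026 − 1 = 1.026 and Ki = 0.854/1.026 = 0.832 mM.

0.832 mM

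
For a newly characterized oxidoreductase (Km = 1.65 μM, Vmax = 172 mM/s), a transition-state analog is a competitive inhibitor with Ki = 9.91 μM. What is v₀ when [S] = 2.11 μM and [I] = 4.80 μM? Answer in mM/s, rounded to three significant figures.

With α = 1 + [I]/Ki = 1 + 4.80/9.91 = 1.484, the competitive rate law is v = Vmax[S] / (αKm + [S]).
v = 172×2.11 / (1.484×1.65 + 2.11) = 362.9/4.559 = 79.6 mM/s.

79.6 mM/s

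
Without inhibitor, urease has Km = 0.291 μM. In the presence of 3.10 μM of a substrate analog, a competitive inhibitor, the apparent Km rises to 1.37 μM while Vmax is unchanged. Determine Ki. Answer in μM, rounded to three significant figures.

0.836 μM

Competitive: Km,app = α·Km with α = 1 + [I]/Ki.
α = Km,app/Km = 1.37/0.291 = 4.708.
Since α = 1 + [I]/Ki, [I]/Ki = 4.708 − 1 = 3.708 and Ki = 3.10/3.708 = 0.836 μM.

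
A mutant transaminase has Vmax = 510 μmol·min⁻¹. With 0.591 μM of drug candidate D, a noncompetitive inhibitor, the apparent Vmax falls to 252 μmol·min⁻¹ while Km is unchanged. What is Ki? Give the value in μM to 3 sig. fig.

0.577 μM

Noncompetitive: Vmax,app = Vmax/α with α = 1 + [I]/Ki.
α = Vmax/Vmax,app = 510/252 = 2.024.
Ki = [I]/(α − 1) = 0.591/1.024 = 0.577 μM.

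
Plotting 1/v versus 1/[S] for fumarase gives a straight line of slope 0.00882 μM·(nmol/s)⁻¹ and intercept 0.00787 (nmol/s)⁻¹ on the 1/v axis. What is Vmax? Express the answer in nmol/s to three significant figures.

The y-intercept of a Lineweaver–Burk plot equals 1/Vmax, so Vmax = 1/0.00787 = 127 nmol/s.

127 nmol/s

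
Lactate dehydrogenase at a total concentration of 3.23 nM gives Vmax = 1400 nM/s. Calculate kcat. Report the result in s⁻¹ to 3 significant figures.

kcat = Vmax/[E]total = 1400 nM/s / 3.23 nM = 433 s⁻¹.

433 s⁻¹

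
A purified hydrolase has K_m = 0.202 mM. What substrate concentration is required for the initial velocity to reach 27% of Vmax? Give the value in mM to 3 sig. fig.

v/Vmax = [S]/(Km+[S]) = 0.27, so [S] = Km·0.27/(1 − 0.27) = 0.202 × 0.3699.
[S] = 0.0747 mM.

0.0747 mM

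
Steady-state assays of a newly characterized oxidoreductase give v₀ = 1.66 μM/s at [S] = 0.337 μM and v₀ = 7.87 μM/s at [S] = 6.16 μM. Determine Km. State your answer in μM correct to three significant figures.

1.70 μM

From v = Vmax[S]/(Km+[S]), each point gives Vmax = v(Km+[S])/[S].
Equating: 1.66(Km+0.337)/0.337 = 7.87(Km+6.16)/6.16.
4.926·Km + 1.66 = 1.278·Km + 7.87, so (4.926 − 1.278)·Km = 7.87 − 1.66.
Km = 6.210/3.648 = 1.70 μM; then Vmax = 1.66(1.70+0.337)/0.337 = 10.0 μM/s.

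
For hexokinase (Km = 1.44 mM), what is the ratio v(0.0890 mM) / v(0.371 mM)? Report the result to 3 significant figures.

0.284

Since Vmax cancels, v₂/v₁ = [S]₂(Km+[S]₁) / [S]₁(Km+[S]₂).
= 0.0890×(1.44+0.371) / (0.371×(1.44+0.0890)) = 0.1612/0.5673 = 0.284.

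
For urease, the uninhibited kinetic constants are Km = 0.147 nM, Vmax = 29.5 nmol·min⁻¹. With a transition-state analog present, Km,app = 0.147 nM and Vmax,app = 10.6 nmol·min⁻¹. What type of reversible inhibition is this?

noncompetitive

Vmax decreases (29.5 → 10.6 nmol·min⁻¹) while Km is unchanged — pure noncompetitive inhibition.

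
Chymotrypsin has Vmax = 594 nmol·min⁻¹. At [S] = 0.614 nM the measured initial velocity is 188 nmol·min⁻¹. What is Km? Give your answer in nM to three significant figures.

From v = Vmax[S]/(Km+[S]), Km = [S](Vmax − v)/v.
Km = 0.614 × (594 − 188) / 188 = 249.3/188 = 1.33 nM.

1.33 nM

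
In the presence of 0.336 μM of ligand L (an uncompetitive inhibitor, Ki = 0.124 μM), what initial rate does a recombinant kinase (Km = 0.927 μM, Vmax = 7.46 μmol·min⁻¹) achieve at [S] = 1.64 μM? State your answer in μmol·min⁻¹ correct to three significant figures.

1.75 μmol·min⁻¹

α = 1 + [I]/Ki = 1 + 0.336/0.124 = 3.710.
For an uncompetitive inhibitor, both parameters are divided by α, giving Vmax/α and Km/α: Km,app = 0.250 μM, Vmax,app = 2.01 μmol·min⁻¹.
v = Vmax,app·[S]/(Km,app + [S]) = 2.01 × 1.64/(0.250 + 1.64) = 1.75 μmol·min⁻¹.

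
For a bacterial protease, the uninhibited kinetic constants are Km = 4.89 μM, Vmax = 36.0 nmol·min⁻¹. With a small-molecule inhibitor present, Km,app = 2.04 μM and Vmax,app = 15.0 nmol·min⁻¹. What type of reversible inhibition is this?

Both Km and Vmax decrease by the same factor (~2.40-fold) — characteristic of uncompetitive inhibition.

uncompetitive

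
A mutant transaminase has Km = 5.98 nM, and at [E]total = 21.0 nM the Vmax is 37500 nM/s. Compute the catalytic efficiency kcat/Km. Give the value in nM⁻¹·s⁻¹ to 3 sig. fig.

299 nM⁻¹·s⁻¹

kcat = Vmax/[E]total = 37500/21.0 = 1790 s⁻¹.
kcat/Km = 1790/5.98 = 299 nM⁻¹·s⁻¹.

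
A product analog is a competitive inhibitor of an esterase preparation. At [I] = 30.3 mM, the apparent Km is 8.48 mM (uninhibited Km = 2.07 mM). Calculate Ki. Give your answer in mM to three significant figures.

9.78 mM

Competitive: Km,app = α·Km with α = 1 + [I]/Ki.
α = Km,app/Km = 8.48/2.07 = 4.097.
Ki = [I]/(α − 1) = 30.3/3.097 = 9.78 mM.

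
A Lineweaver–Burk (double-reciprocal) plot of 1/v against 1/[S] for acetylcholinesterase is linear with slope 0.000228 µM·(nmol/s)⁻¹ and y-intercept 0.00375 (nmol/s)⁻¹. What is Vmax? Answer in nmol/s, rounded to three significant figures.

267 nmol/s

The y-intercept of a Lineweaver–Burk plot equals 1/Vmax, so Vmax = 1/0.00375 = 267 nmol/s.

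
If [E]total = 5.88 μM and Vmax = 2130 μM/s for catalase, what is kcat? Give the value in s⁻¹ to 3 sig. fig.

kcat = Vmax/[E]total = 2130 μM/s / 5.88 μM = 362 s⁻¹.

362 s⁻¹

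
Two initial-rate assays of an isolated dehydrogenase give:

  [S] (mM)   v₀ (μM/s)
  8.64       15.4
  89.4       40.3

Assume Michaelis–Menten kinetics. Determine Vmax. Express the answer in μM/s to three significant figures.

48.7 μM/s

From v = Vmax[S]/(Km+[S]), each point gives Vmax = v(Km+[S])/[S].
Equating: 15.4(Km+8.64)/8.64 = 40.3(Km+89.4)/89.4.
1.782·Km + 15.4 = 0.4508·Km + 40.3, so (1.782 − 0.4508)·Km = 40.3 − 15.4.
Km = 24.90/1.332 = 18.7 mM; then Vmax = 15.4(18.7+8.64)/8.64 = 48.7 μM/s.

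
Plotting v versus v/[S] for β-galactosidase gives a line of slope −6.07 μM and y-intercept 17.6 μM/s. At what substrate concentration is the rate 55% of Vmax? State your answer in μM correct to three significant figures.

7.42 μM

The Eadie–Hofstee slope gives Km = 6.07 μM (slope = −Km).
v/Vmax = [S]/(Km+[S]) = 0.55 ⇒ [S] = Km·0.55/(1−0.55) = 6.07 × 1.222 = 7.42 μM.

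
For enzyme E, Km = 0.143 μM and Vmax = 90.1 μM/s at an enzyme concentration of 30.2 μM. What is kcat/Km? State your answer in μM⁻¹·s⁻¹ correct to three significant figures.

20.9 μM⁻¹·s⁻¹

kcat = Vmax/[E]total = 90.1/30.2 = 2.98 s⁻¹.
kcat/Km = 2.98/0.143 = 20.9 μM⁻¹·s⁻¹.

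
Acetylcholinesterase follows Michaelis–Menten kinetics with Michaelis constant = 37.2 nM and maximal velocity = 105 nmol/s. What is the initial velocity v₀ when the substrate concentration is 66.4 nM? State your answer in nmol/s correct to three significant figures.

67.3 nmol/s

v = Vmax·[S]/(Km + [S]) = 105 × 66.4 / (37.2 + 66.4)
  = 6972 / 103.6 = 67.3 nmol/s.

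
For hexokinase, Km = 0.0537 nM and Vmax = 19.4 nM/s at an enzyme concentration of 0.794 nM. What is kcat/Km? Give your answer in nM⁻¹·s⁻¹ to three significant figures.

455 nM⁻¹·s⁻¹

kcat = Vmax/[E]total = 19.4/0.794 = 24.4 s⁻¹.
kcat/Km = 24.4/0.0537 = 455 nM⁻¹·s⁻¹.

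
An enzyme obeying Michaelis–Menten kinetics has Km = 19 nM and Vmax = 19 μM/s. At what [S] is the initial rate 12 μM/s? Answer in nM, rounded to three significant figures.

32.6 nM

The required fractional saturation is v/Vmax = 12/19 = 0.6316.
Then [S]/(Km+[S]) = 0.6316 ⇒ [S] = 19 × 0.6316/(1 − 0.6316) = 32.6 nM.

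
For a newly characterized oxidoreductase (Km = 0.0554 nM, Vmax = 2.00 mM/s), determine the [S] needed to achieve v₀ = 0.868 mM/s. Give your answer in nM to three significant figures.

0.0425 nM

The required fractional saturation is v/Vmax = 0.868/2.00 = 0.4340.
Then [S]/(Km+[S]) = 0.4340 ⇒ [S] = 0.0554 × 0.4340/(1 − 0.4340) = 0.0425 nM.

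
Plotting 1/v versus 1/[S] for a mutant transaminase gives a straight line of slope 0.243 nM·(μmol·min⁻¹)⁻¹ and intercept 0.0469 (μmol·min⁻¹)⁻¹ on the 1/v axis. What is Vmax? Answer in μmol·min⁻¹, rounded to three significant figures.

21.3 μmol·min⁻¹

The y-intercept of a Lineweaver–Burk plot equals 1/Vmax, so Vmax = 1/0.0469 = 21.3 μmol·min⁻¹.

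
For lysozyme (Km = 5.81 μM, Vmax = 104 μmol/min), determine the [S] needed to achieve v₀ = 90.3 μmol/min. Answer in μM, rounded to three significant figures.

38.3 μM

The required fractional saturation is v/Vmax = 90.3/104 = 0.8683.
Then [S]/(Km+[S]) = 0.8683 ⇒ [S] = 5.81 × 0.8683/(1 − 0.8683) = 38.3 μM.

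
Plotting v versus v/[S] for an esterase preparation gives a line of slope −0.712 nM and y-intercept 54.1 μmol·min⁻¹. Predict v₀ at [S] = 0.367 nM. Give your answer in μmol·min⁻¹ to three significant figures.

18.4 μmol·min⁻¹

In the Eadie–Hofstee form v = Vmax − Km·(v/[S]), the slope is −Km and the intercept is Vmax, so Km = 0.712 nM and Vmax = 54.1 μmol·min⁻¹.
v = 54.1 × 0.367/(0.712 + 0.367) = 18.4 μmol·min⁻¹.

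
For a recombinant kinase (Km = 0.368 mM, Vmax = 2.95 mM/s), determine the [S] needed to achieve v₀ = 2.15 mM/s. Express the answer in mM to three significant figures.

0.989 mM

Rearranging v = Vmax[S]/(Km+[S]) gives [S] = Km·v/(Vmax − v).
[S] = 0.368 × 2.15 / (2.95 − 2.15) = 0.7912/0.8000 = 0.989 mM.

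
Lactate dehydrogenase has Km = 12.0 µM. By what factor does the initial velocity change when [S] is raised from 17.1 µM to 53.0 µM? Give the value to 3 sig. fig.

Since Vmax cancels, v₂/v₁ = [S]₂(Km+[S]₁) / [S]₁(Km+[S]₂).
= 53.0×(12.0+17.1) / (17.1×(12.0+53.0)) = 1542/1112 = 1.39.

1.39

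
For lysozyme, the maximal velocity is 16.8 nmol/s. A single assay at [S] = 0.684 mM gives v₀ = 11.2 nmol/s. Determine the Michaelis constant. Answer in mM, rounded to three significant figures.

0.342 mM

v/Vmax = 11.2/16.8 = 0.6667 = [S]/(Km+[S]).
So Km + [S] = [S]/0.6667 = 1.026 mM, giving Km = 1.026 − 0.684 = 0.342 mM.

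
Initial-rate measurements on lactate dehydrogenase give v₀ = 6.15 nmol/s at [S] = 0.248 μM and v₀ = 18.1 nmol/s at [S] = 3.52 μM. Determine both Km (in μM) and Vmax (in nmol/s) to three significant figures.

Km = 0.608 μM; Vmax = 21.2 nmol/s

In reciprocal form, 1/v = (Km/Vmax)·(1/[S]) + 1/Vmax. The two points give (1/[S], 1/v) = (4.032, 0.1626) and (0.2841, 0.05525).
Slope = (0.1626 − 0.05525)/(4.032 − 0.2841) = 0.02864; intercept = 0.1626 − 0.02864×4.032 = 0.04711.
Vmax = 1/intercept = 21.2 nmol/s; Km = slope × Vmax = 0.02864 × 21.2 = 0.608 μM.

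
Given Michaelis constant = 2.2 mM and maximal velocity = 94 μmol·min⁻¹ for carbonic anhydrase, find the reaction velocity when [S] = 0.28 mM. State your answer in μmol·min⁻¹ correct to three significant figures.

v = Vmax·[S]/(Km + [S]) = 94 × 0.28 / (2.2 + 0.28)
  = 26.32 / 2.480 = 10.6 μmol·min⁻¹.

10.6 μmol·min⁻¹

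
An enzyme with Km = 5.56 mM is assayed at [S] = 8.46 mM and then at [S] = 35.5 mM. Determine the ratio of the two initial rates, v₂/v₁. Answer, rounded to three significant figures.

The fractional saturations are [S]/(Km+[S]) = 8.46/14.02 = 0.6034 and 35.5/41.06 = 0.8646.
v₂/v₁ is just their ratio: 0.8646/0.6034 = 1.43.

1.43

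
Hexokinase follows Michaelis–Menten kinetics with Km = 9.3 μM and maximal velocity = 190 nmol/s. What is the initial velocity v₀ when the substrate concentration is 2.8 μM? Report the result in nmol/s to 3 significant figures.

v = Vmax·[S]/(Km + [S]) = 190 × 2.8 / (9.3 + 2.8)
  = 532.0 / 12.10 = 44.0 nmol/s.

44.0 nmol/s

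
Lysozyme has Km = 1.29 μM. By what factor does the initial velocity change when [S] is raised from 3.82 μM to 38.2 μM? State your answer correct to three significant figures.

The fractional saturations are [S]/(Km+[S]) = 3.82/5.110 = 0.7476 and 38.2/39.49 = 0.9673.
v₂/v₁ is just their ratio: 0.9673/0.7476 = 1.29.

1.29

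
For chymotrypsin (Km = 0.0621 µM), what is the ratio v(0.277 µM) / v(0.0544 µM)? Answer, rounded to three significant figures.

1.75

The fractional saturations are [S]/(Km+[S]) = 0.0544/0.1165 = 0.4670 and 0.277/0.3391 = 0.8169.
v₂/v₁ is just their ratio: 0.8169/0.4670 = 1.75.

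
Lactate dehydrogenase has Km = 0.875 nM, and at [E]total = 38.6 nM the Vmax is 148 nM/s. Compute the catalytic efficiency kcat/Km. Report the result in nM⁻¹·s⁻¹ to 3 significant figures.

kcat = Vmax/[E]total = 148/38.6 = 3.83 s⁻¹.
kcat/Km = 3.83/0.875 = 4.38 nM⁻¹·s⁻¹.

4.38 nM⁻¹·s⁻¹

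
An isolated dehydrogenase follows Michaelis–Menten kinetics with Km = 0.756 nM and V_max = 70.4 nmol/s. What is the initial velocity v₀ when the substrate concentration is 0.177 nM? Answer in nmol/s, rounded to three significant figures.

13.4 nmol/s

v = Vmax·[S]/(Km + [S]) = 70.4 × 0.177 / (0.756 + 0.177)
  = 12.46 / 0.9330 = 13.4 nmol/s.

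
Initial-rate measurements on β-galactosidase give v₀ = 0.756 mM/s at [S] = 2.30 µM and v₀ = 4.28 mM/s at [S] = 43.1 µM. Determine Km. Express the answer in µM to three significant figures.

From v = Vmax[S]/(Km+[S]), each point gives Vmax = v(Km+[S])/[S].
Equating: 0.756(Km+2.30)/2.30 = 4.28(Km+43.1)/43.1.
0.3287·Km + 0.756 = 0.09930·Km + 4.28, so (0.3287 − 0.09930)·Km = 4.28 − 0.756.
Km = 3.524/0.2294 = 15.4 µM; then Vmax = 0.756(15.4+2.30)/2.30 = 5.81 mM/s.

15.4 µM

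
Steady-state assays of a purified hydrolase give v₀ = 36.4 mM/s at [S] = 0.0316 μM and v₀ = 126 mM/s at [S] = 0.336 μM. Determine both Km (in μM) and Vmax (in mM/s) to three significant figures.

From v = Vmax[S]/(Km+[S]), each point gives Vmax = v(Km+[S])/[S].
Equating: 36.4(Km+0.0316)/0.0316 = 126(Km+0.336)/0.336.
1152·Km + 36.4 = 375.0·Km + 126, so (1152 − 375.0)·Km = 126 − 36.4.
Km = 89.60/776.9 = 0.115 μM; then Vmax = 36.4(0.115+0.0316)/0.0316 = 169 mM/s.

Km = 0.115 μM; Vmax = 169 mM/s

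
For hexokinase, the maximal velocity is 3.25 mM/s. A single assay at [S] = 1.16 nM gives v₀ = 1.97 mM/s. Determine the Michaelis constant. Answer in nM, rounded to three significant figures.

From v = Vmax[S]/(Km+[S]), Km = [S](Vmax − v)/v.
Km = 1.16 × (3.25 − 1.97) / 1.97 = 1.485/1.97 = 0.754 nM.

0.754 nM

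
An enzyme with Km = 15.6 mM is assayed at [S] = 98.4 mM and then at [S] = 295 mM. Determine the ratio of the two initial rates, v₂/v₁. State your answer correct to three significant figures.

The fractional saturations are [S]/(Km+[S]) = 98.4/114.0 = 0.8632 and 295/310.6 = 0.9498.
v₂/v₁ is just their ratio: 0.9498/0.8632 = 1.10.

1.10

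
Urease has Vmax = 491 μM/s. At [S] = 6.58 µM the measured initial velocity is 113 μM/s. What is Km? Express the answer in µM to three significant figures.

From v = Vmax[S]/(Km+[S]), Km = [S](Vmax − v)/v.
Km = 6.58 × (491 − 113) / 113 = 2487/113 = 22.0 µM.

22.0 µM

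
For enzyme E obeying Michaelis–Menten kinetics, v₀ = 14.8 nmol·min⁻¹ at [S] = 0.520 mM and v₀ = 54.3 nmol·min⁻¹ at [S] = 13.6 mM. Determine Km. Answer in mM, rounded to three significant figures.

1.61 mM

From v = Vmax[S]/(Km+[S]), each point gives Vmax = v(Km+[S])/[S].
Equating: 14.8(Km+0.520)/0.520 = 54.3(Km+13.6)/13.6.
28.46·Km + 14.8 = 3.993·Km + 54.3, so (28.46 − 3.993)·Km = 54.3 − 14.8.
Km = 39.50/24.47 = 1.61 mM; then Vmax = 14.8(1.61+0.520)/0.520 = 60.7 nmol·min⁻¹.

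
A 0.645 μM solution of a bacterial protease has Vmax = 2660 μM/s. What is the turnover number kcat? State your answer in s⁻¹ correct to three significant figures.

4120 s⁻¹

kcat = Vmax/[E]total = 2660 μM/s / 0.645 μM = 4120 s⁻¹.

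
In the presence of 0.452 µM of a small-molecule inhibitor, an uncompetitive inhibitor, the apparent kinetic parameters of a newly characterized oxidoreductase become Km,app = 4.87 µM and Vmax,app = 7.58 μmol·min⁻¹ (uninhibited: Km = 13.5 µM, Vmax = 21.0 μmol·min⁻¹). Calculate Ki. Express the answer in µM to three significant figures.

0.255 µM

Uncompetitive: Vmax,app = Vmax/α (and Km,app = Km/α) with α = 1 + [I]/Ki.
α = Vmax/Vmax,app = 21.0/7.58 = 2.770.
Ki = [I]/(α − 1) = 0.452/1.770 = 0.255 µM.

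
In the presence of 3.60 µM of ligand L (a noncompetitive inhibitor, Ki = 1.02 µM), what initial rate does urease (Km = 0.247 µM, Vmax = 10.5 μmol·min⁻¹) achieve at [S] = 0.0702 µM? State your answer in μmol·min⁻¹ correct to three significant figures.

0.513 μmol·min⁻¹

With α = 1 + [I]/Ki = 1 + 3.60/1.02 = 4.529, the noncompetitive rate law is v = (Vmax/α)·[S] / (Km + [S]).
v = (10.5/4.529)×0.0702 / (0.247 + 0.0702) = 0.1627/0.3172 = 0.513 μmol·min⁻¹.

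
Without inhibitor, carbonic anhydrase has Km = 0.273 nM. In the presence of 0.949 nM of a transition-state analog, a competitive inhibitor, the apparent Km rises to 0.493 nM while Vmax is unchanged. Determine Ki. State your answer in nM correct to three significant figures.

Competitive: Km,app = α·Km with α = 1 + [I]/Ki.
α = Km,app/Km = 0.493/0.273 = 1.806.
Since α = 1 + [I]/Ki, [I]/Ki = 1.806 − 1 = 0.8059 and Ki = 0.949/0.8059 = 1.18 nM.

1.18 nM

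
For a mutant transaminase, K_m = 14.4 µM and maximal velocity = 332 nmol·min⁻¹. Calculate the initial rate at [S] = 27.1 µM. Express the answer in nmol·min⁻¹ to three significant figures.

v = Vmax·[S]/(Km + [S]) = 332 × 27.1 / (14.4 + 27.1)
  = 8997 / 41.50 = 217 nmol·min⁻¹.

217 nmol·min⁻¹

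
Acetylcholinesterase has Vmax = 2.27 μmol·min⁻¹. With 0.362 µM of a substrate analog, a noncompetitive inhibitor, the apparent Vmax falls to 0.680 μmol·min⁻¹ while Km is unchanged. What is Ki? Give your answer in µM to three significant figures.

Noncompetitive: Vmax,app = Vmax/α with α = 1 + [I]/Ki.
α = Vmax/Vmax,app = 2.27/0.680 = 3.338.
Ki = [I]/(α − 1) = 0.362/2.338 = 0.155 µM.

0.155 µM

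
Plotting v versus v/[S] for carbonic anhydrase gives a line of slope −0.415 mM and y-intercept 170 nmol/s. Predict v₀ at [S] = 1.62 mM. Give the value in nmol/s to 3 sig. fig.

135 nmol/s

In the Eadie–Hofstee form v = Vmax − Km·(v/[S]), the slope is −Km and the intercept is Vmax, so Km = 0.415 mM and Vmax = 170 nmol/s.
v = 170 × 1.62/(0.415 + 1.62) = 135 nmol/s.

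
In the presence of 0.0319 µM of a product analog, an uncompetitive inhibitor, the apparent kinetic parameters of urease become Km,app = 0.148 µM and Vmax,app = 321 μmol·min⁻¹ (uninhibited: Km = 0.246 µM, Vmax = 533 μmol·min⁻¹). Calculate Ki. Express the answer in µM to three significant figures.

Uncompetitive: Vmax,app = Vmax/α (and Km,app = Km/α) with α = 1 + [I]/Ki.
α = Vmax/Vmax,app = 533/321 = 1.660.
Ki = [I]/(α − 1) = 0.0319/0.6604 = 0.0483 µM.

0.0483 µM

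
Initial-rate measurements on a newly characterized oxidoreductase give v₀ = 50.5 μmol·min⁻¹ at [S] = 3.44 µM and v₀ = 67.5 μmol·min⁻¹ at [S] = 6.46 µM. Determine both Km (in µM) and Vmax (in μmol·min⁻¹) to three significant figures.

Km = 4.02 µM; Vmax = 109 μmol·min⁻¹

From v = Vmax[S]/(Km+[S]), each point gives Vmax = v(Km+[S])/[S].
Equating: 50.5(Km+3.44)/3.44 = 67.5(Km+6.46)/6.46.
14.68·Km + 50.5 = 10.45·Km + 67.5, so (14.68 − 10.45)·Km = 67.5 − 50.5.
Km = 17.00/4.231 = 4.02 µM; then Vmax = 50.5(4.02+3.44)/3.44 = 109 μmol·min⁻¹.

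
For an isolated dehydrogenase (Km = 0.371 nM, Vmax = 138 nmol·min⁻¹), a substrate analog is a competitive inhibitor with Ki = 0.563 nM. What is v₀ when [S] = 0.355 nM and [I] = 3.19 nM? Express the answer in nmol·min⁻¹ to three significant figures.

17.3 nmol·min⁻¹

α = 1 + [I]/Ki = 1 + 3.19/0.563 = 6.666.
For a competitive inhibitor, Vmax is unchanged and the apparent Km becomes α·Km: Km,app = 2.47 nM, Vmax,app = 138 nmol·min⁻¹.
v = Vmax,app·[S]/(Km,app + [S]) = 138 × 0.355/(2.47 + 0.355) = 17.3 nmol·min⁻¹.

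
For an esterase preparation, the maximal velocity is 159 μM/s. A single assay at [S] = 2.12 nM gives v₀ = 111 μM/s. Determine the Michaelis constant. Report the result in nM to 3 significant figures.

v/Vmax = 111/159 = 0.6981 = [S]/(Km+[S]).
So Km + [S] = [S]/0.6981 = 3.037 nM, giving Km = 3.037 − 2.12 = 0.917 nM.

0.917 nM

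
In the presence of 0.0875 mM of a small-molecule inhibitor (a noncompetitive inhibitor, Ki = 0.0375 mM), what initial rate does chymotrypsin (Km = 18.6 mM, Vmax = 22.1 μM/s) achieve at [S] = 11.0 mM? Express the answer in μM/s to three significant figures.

2.46 μM/s

With α = 1 + [I]/Ki = 1 + 0.0875/0.0375 = 3.333, the noncompetitive rate law is v = (Vmax/α)·[S] / (Km + [S]).
v = (22.1/3.333)×11.0 / (18.6 + 11.0) = 72.93/29.60 = 2.46 μM/s.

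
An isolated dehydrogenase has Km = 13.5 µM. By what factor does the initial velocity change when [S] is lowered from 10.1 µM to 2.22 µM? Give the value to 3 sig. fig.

0.330

The fractional saturations are [S]/(Km+[S]) = 10.1/23.60 = 0.4280 and 2.22/15.72 = 0.1412.
v₂/v₁ is just their ratio: 0.1412/0.4280 = 0.330.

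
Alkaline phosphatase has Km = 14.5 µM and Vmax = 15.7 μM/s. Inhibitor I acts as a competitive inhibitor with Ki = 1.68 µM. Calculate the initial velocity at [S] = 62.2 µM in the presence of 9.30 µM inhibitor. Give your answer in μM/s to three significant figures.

With α = 1 + [I]/Ki = 1 + 9.30/1.68 = 6.536, the competitive rate law is v = Vmax[S] / (αKm + [S]).
v = 15.7×62.2 / (6.536×14.5 + 62.2) = 976.5/157.0 = 6.22 μM/s.

6.22 μM/s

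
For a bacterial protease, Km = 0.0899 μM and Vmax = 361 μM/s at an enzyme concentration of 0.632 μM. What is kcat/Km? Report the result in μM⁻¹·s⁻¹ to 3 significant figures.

kcat = Vmax/[E]total = 361/0.632 = 571 s⁻¹.
kcat/Km = 571/0.0899 = 6350 μM⁻¹·s⁻¹.

6350 μM⁻¹·s⁻¹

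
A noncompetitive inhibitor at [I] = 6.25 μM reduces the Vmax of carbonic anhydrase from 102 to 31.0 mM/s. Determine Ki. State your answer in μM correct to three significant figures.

2.73 μM

Noncompetitive: Vmax,app = Vmax/α with α = 1 + [I]/Ki.
α = Vmax/Vmax,app = 102/31.0 = 3.290.
Ki = [I]/(α − 1) = 6.25/2.290 = 2.73 μM.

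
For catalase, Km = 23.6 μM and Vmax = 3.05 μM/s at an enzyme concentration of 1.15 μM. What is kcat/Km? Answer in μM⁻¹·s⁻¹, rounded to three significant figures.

0.112 μM⁻¹·s⁻¹

kcat = Vmax/[E]total = 3.05/1.15 = 2.65 s⁻¹.
kcat/Km = 2.65/23.6 = 0.112 μM⁻¹·s⁻¹.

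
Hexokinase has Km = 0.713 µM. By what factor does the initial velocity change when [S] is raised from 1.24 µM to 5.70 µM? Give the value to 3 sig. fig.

1.40

Since Vmax cancels, v₂/v₁ = [S]₂(Km+[S]₁) / [S]₁(Km+[S]₂).
= 5.70×(0.713+1.24) / (1.24×(0.713+5.70)) = 11.13/7.952 = 1.40.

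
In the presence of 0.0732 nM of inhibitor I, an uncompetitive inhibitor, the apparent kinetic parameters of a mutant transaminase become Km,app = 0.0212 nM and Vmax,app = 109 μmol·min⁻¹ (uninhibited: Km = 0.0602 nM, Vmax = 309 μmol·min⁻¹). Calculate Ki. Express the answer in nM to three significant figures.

Uncompetitive: Vmax,app = Vmax/α (and Km,app = Km/α) with α = 1 + [I]/Ki.
α = Vmax/Vmax,app = 309/109 = 2.835.
Since α = 1 + [I]/Ki, [I]/Ki = 2.835 − 1 = 1.835 and Ki = 0.0732/1.835 = 0.0399 nM.

0.0399 nM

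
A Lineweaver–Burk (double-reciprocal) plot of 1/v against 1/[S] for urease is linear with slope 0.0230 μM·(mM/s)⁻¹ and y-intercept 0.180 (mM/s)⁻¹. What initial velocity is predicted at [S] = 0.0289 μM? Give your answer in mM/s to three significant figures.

1.02 mM/s

The y-intercept is 1/Vmax, so Vmax = 1/0.180 = 5.56 mM/s.
The slope is Km/Vmax, so Km = 0.0230 × 5.56 = 0.128 μM.
Then v = 5.56 × 0.0289/(0.128 + 0.0289) = 1.02 mM/s.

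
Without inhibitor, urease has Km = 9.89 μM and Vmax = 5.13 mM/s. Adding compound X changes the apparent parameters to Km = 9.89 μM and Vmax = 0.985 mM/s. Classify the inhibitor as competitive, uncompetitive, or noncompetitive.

Vmax decreases (5.13 → 0.985 mM/s) while Km is unchanged — pure noncompetitive inhibition.

noncompetitive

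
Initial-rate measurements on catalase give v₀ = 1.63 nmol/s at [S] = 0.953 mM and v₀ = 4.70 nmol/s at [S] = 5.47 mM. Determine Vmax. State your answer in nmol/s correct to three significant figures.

From v = Vmax[S]/(Km+[S]), each point gives Vmax = v(Km+[S])/[S].
Equating: 1.63(Km+0.953)/0.953 = 4.70(Km+5.47)/5.47.
1.710·Km + 1.63 = 0.8592·Km + 4.70, so (1.710 − 0.8592)·Km = 4.70 − 1.63.
Km = 3.070/0.8512 = 3.61 mM; then Vmax = 1.63(3.61+0.953)/0.953 = 7.80 nmol/s.

7.80 nmol/s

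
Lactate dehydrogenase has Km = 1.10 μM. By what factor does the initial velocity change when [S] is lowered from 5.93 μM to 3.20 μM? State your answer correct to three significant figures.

0.882

The fractional saturations are [S]/(Km+[S]) = 5.93/7.030 = 0.8435 and 3.20/4.300 = 0.7442.
v₂/v₁ is just their ratio: 0.7442/0.8435 = 0.882.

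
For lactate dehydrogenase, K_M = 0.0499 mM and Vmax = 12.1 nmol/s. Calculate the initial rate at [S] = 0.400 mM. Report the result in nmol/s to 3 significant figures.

v = Vmax·[S]/(Km + [S]) = 12.1 × 0.400 / (0.0499 + 0.400)
  = 4.840 / 0.4499 = 10.8 nmol/s.

10.8 nmol/s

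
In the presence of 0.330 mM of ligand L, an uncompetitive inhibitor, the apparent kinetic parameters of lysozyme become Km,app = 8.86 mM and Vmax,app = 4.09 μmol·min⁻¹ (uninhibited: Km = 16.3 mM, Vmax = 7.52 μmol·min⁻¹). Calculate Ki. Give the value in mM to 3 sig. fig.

0.393 mM

Uncompetitive: Vmax,app = Vmax/α (and Km,app = Km/α) with α = 1 + [I]/Ki.
α = Vmax/Vmax,app = 7.52/4.09 = 1.839.
Since α = 1 + [I]/Ki, [I]/Ki = 1.839 − 1 = 0.8386 and Ki = 0.330/0.8386 = 0.393 mM.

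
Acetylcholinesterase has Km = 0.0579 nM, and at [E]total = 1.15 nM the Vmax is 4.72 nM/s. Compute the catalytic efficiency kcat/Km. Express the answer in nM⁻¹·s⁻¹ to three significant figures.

70.9 nM⁻¹·s⁻¹

kcat = Vmax/[E]total = 4.72/1.15 = 4.10 s⁻¹.
kcat/Km = 4.10/0.0579 = 70.9 nM⁻¹·s⁻¹.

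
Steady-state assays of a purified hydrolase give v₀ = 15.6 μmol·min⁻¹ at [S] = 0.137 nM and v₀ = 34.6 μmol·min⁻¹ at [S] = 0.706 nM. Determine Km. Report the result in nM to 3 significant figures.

0.293 nM

From v = Vmax[S]/(Km+[S]), each point gives Vmax = v(Km+[S])/[S].
Equating: 15.6(Km+0.137)/0.137 = 34.6(Km+0.706)/0.706.
113.9·Km + 15.6 = 49.01·Km + 34.6, so (113.9 − 49.01)·Km = 34.6 − 15.6.
Km = 19.00/64.86 = 0.293 nM; then Vmax = 15.6(0.293+0.137)/0.137 = 49.0 μmol·min⁻¹.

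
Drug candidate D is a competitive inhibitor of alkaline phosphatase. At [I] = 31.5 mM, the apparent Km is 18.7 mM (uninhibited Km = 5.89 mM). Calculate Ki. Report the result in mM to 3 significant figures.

Competitive: Km,app = α·Km with α = 1 + [I]/Ki.
α = Km,app/Km = 18.7/5.89 = 3.175.
Since α = 1 + [I]/Ki, [I]/Ki = 3.175 − 1 = 2.175 and Ki = 31.5/2.175 = 14.5 mM.

14.5 mM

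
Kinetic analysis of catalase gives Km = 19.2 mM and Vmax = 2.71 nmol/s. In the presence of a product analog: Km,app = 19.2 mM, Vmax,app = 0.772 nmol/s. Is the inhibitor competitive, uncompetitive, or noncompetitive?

noncompetitive

Vmax decreases (2.71 → 0.772 nmol/s) while Km is unchanged — pure noncompetitive inhibition.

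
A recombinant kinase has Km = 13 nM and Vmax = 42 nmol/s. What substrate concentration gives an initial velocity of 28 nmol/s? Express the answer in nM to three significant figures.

26.0 nM

The required fractional saturation is v/Vmax = 28/42 = 0.6667.
Then [S]/(Km+[S]) = 0.6667 ⇒ [S] = 13 × 0.6667/(1 − 0.6667) = 26.0 nM.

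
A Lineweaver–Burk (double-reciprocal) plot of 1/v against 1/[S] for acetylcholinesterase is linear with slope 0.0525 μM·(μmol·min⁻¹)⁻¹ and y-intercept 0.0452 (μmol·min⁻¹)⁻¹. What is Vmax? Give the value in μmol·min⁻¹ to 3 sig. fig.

22.1 μmol·min⁻¹

The y-intercept of a Lineweaver–Burk plot equals 1/Vmax, so Vmax = 1/0.0452 = 22.1 μmol·min⁻¹.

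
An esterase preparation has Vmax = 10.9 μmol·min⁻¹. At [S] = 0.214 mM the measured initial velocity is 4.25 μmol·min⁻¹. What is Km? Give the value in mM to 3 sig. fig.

0.335 mM

v/Vmax = 4.25/10.9 = 0.3899 = [S]/(Km+[S]).
So Km + [S] = [S]/0.3899 = 0.5488 mM, giving Km = 0.5488 − 0.214 = 0.335 mM.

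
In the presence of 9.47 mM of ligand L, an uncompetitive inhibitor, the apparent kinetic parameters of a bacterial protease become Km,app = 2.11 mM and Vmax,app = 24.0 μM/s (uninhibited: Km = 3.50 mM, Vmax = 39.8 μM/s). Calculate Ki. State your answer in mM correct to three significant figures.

Uncompetitive: Vmax,app = Vmax/α (and Km,app = Km/α) with α = 1 + [I]/Ki.
α = Vmax/Vmax,app = 39.8/24.0 = 1.658.
Since α = 1 + [I]/Ki, [I]/Ki = 1.658 − 1 = 0.6583 and Ki = 9.47/0.6583 = 14.4 mM.

14.4 mM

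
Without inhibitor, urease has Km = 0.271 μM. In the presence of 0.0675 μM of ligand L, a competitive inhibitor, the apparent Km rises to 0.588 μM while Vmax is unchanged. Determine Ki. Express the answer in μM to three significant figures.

Competitive: Km,app = α·Km with α = 1 + [I]/Ki.
α = Km,app/Km = 0.588/0.271 = 2.170.
Ki = [I]/(α − 1) = 0.0675/1.170 = 0.0577 μM.

0.0577 μM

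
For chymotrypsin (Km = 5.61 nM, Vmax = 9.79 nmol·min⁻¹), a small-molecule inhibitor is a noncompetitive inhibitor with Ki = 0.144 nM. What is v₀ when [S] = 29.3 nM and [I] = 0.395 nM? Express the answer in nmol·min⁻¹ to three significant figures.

2.20 nmol·min⁻¹

α = 1 + [I]/Ki = 1 + 0.395/0.144 = 3.743.
For a noncompetitive inhibitor, Vmax is reduced to Vmax/α while Km is unchanged: Km,app = 5.61 nM, Vmax,app = 2.62 nmol·min⁻¹.
v = Vmax,app·[S]/(Km,app + [S]) = 2.62 × 29.3/(5.61 + 29.3) = 2.20 nmol·min⁻¹.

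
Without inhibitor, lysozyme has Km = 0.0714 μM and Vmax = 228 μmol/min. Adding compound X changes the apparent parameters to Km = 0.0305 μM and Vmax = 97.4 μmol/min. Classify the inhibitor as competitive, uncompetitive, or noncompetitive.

uncompetitive

Both Km and Vmax decrease by the same factor (~2.34-fold) — characteristic of uncompetitive inhibition.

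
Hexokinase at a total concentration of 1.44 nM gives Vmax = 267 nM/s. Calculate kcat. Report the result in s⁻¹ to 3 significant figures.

185 s⁻¹

kcat = Vmax/[E]total = 267 nM/s / 1.44 nM = 185 s⁻¹.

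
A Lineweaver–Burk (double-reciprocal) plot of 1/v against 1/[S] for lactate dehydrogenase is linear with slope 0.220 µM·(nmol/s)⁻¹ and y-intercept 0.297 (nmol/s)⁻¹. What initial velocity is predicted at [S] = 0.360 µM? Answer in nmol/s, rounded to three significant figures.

The y-intercept is 1/Vmax, so Vmax = 1/0.297 = 3.37 nmol/s.
The slope is Km/Vmax, so Km = 0.220 × 3.37 = 0.741 µM.
Then v = 3.37 × 0.360/(0.741 + 0.360) = 1.10 nmol/s.

1.10 nmol/s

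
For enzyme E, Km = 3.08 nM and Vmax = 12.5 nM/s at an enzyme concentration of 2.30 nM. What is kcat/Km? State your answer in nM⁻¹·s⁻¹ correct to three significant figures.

kcat = Vmax/[E]total = 12.5/2.30 = 5.43 s⁻¹.
kcat/Km = 5.43/3.08 = 1.76 nM⁻¹·s⁻¹.

1.76 nM⁻¹·s⁻¹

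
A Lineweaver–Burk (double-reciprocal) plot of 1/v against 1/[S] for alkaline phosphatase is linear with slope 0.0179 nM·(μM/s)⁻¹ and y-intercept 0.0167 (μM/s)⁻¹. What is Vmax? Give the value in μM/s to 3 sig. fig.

The y-intercept of a Lineweaver–Burk plot equals 1/Vmax, so Vmax = 1/0.0167 = 59.9 μM/s.

59.9 μM/s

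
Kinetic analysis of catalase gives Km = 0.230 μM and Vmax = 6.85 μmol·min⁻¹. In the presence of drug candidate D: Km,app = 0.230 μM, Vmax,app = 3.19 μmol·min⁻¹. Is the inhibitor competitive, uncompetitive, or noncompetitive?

Vmax decreases (6.85 → 3.19 μmol·min⁻¹) while Km is unchanged — pure noncompetitive inhibition.

noncompetitive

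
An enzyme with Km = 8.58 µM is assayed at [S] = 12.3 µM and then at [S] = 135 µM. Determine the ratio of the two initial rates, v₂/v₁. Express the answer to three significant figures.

Since Vmax cancels, v₂/v₁ = [S]₂(Km+[S]₁) / [S]₁(Km+[S]₂).
= 135×(8.58+12.3) / (12.3×(8.58+135)) = 2819/1766 = 1.60.

1.60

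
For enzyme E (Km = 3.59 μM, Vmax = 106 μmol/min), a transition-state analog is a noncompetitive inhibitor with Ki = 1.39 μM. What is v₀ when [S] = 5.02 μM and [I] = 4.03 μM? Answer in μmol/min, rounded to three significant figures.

α = 1 + [I]/Ki = 1 + 4.03/1.39 = 3.899.
For a noncompetitive inhibitor, Vmax is reduced to Vmax/α while Km is unchanged: Km,app = 3.59 μM, Vmax,app = 27.2 μmol/min.
v = Vmax,app·[S]/(Km,app + [S]) = 27.2 × 5.02/(3.59 + 5.02) = 15.8 μmol/min.

15.8 μmol/min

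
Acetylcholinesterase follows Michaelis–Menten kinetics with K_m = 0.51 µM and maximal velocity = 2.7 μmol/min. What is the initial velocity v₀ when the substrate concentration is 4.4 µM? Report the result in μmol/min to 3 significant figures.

[S]/(Km+[S]) = 4.4/4.910 = 0.8961, the fractional saturation.
v = 0.8961 × Vmax = 0.8961 × 2.7 = 2.42 μmol/min.

2.42 μmol/min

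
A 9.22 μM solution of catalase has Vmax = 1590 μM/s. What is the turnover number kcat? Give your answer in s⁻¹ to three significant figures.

172 s⁻¹

kcat = Vmax/[E]total = 1590 μM/s / 9.22 μM = 172 s⁻¹.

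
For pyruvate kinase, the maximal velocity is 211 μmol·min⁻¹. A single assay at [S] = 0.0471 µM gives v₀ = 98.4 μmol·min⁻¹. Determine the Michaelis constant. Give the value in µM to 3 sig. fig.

v/Vmax = 98.4/211 = 0.4664 = [S]/(Km+[S]).
So Km + [S] = [S]/0.4664 = 0.1010 µM, giving Km = 0.1010 − 0.0471 = 0.0539 µM.

0.0539 µM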